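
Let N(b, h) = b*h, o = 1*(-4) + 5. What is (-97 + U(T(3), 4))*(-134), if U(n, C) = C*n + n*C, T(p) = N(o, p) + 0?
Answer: 9782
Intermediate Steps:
o = 1 (o = -4 + 5 = 1)
T(p) = p (T(p) = 1*p + 0 = p + 0 = p)
U(n, C) = 2*C*n (U(n, C) = C*n + C*n = 2*C*n)
(-97 + U(T(3), 4))*(-134) = (-97 + 2*4*3)*(-134) = (-97 + 24)*(-134) = -73*(-134) = 9782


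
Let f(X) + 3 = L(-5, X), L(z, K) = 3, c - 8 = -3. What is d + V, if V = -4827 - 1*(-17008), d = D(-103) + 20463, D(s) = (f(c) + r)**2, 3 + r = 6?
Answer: 32653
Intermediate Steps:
c = 5 (c = 8 - 3 = 5)
r = 3 (r = -3 + 6 = 3)
f(X) = 0 (f(X) = -3 + 3 = 0)
D(s) = 9 (D(s) = (0 + 3)**2 = 3**2 = 9)
d = 20472 (d = 9 + 20463 = 20472)
V = 12181 (V = -4827 + 17008 = 12181)
d + V = 20472 + 12181 = 32653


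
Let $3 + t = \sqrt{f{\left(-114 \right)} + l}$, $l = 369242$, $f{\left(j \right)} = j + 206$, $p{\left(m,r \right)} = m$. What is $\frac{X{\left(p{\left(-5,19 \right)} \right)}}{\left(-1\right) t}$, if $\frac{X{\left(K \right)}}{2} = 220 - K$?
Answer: $- \frac{54}{14773} - \frac{18 \sqrt{369334}}{14773} \approx -0.74414$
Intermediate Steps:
$f{\left(j \right)} = 206 + j$
$X{\left(K \right)} = 440 - 2 K$ ($X{\left(K \right)} = 2 \left(220 - K\right) = 440 - 2 K$)
$t = -3 + \sqrt{369334}$ ($t = -3 + \sqrt{\left(206 - 114\right) + 369242} = -3 + \sqrt{92 + 369242} = -3 + \sqrt{369334} \approx 604.73$)
$\frac{X{\left(p{\left(-5,19 \right)} \right)}}{\left(-1\right) t} = \frac{440 - -10}{\left(-1\right) \left(-3 + \sqrt{369334}\right)} = \frac{440 + 10}{3 - \sqrt{369334}} = \frac{450}{3 - \sqrt{369334}}$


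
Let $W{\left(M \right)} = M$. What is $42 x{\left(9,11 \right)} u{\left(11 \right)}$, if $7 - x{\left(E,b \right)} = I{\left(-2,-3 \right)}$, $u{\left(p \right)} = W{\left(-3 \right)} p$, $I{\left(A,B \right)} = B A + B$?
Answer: $-5544$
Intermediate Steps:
$I{\left(A,B \right)} = B + A B$ ($I{\left(A,B \right)} = A B + B = B + A B$)
$u{\left(p \right)} = - 3 p$
$x{\left(E,b \right)} = 4$ ($x{\left(E,b \right)} = 7 - - 3 \left(1 - 2\right) = 7 - \left(-3\right) \left(-1\right) = 7 - 3 = 4$)
$42 x{\left(9,11 \right)} u{\left(11 \right)} = 42 \cdot 4 \left(\left(-3\right) 11\right) = 168 \left(-33\right) = -5544$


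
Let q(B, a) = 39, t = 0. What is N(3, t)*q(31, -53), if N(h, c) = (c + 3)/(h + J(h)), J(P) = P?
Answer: 39/2 ≈ 19.500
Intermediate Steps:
N(h, c) = (3 + c)/(2*h) (N(h, c) = (c + 3)/(h + h) = (3 + c)/((2*h)) = (3 + c)*(1/(2*h)) = (3 + c)/(2*h))
N(3, t)*q(31, -53) = ((½)*(3 + 0)/3)*39 = ((½)*(⅓)*3)*39 = (½)*39 = 39/2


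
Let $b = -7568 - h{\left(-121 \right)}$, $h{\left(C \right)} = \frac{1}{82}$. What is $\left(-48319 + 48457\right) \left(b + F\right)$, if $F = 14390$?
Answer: $\frac{38598807}{41} \approx 9.4143 \cdot 10^{5}$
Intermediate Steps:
$h{\left(C \right)} = \frac{1}{82}$
$b = - \frac{620577}{82}$ ($b = -7568 - \frac{1}{82} = - \frac{620577}{82} \approx -7568.0$)
$\left(-48319 + 48457\right) \left(b + F\right) = \left(-48319 + 48457\right) \left(- \frac{620577}{82} + 14390\right) = 138 \cdot \frac{559403}{82} = \frac{38598807}{41}$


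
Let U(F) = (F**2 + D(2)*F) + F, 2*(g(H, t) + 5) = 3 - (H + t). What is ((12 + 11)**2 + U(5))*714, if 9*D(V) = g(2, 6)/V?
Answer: 795277/2 ≈ 3.9764e+5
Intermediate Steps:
g(H, t) = -7/2 - H/2 - t/2 (g(H, t) = -5 + (3 - (H + t))/2 = -5 + (3 + (-H - t))/2 = -5 + (3 - H - t)/2 = -5 + (3/2 - H/2 - t/2) = -7/2 - H/2 - t/2)
D(V) = -5/(6*V) (D(V) = ((-7/2 - 1/2*2 - 1/2*6)/V)/9 = ((-7/2 - 1 - 3)/V)/9 = (-15/(2*V))/9 = -5/(6*V))
U(F) = F**2 + 7*F/12 (U(F) = (F**2 + (-5/6/2)*F) + F = (F**2 + (-5/6*1/2)*F) + F = (F**2 - 5*F/12) + F = F**2 + 7*F/12)
((12 + 11)**2 + U(5))*714 = ((12 + 11)**2 + (1/12)*5*(7 + 12*5))*714 = (23**2 + (1/12)*5*(7 + 60))*714 = (529 + (1/12)*5*67)*714 = (529 + 335/12)*714 = (6683/12)*714 = 795277/2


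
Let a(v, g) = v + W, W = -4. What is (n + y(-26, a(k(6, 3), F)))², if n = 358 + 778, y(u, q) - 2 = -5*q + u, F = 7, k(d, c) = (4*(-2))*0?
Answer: 1281424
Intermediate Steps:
k(d, c) = 0 (k(d, c) = -8*0 = 0)
a(v, g) = -4 + v (a(v, g) = v - 4 = -4 + v)
y(u, q) = 2 + u - 5*q (y(u, q) = 2 + (-5*q + u) = 2 + (u - 5*q) = 2 + u - 5*q)
n = 1136
(n + y(-26, a(k(6, 3), F)))² = (1136 + (2 - 26 - 5*(-4 + 0)))² = (1136 + (2 - 26 - 5*(-4)))² = (1136 + (2 - 26 + 20))² = (1136 - 4)² = 1132² = 1281424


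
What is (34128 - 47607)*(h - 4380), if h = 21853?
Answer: -235518567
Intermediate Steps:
(34128 - 47607)*(h - 4380) = (34128 - 47607)*(21853 - 4380) = -13479*17473 = -235518567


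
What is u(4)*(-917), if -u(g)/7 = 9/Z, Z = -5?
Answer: -57771/5 ≈ -11554.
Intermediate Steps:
u(g) = 63/5 (u(g) = -63/(-5) = -63*(-1)/5 = -7*(-9/5) = 63/5)
u(4)*(-917) = (63/5)*(-917) = -57771/5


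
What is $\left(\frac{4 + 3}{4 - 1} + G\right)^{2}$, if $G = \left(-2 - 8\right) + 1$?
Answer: $\frac{400}{9} \approx 44.444$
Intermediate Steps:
$G = -9$ ($G = \left(-2 - 8\right) + 1 = -10 + 1 = -9$)
$\left(\frac{4 + 3}{4 - 1} + G\right)^{2} = \left(\frac{4 + 3}{4 - 1} - 9\right)^{2} = \left(\frac{7}{3} - 9\right)^{2} = \left(- \frac{20}{3}\right)^{2} = \frac{400}{9}$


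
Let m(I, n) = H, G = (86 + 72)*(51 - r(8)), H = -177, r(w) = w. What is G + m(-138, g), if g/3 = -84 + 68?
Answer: 6617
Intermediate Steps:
G = 6794 (G = (86 + 72)*(51 - 1*8) = 158*(51 - 8) = 158*43 = 6794)
g = -48 (g = 3*(-84 + 68) = 3*(-16) = -48)
m(I, n) = -177
G + m(-138, g) = 6794 - 177 = 6617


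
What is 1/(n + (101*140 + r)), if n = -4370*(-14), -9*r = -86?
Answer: 9/677966 ≈ 1.3275e-5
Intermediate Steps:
r = 86/9 (r = -1/9*(-86) = 86/9 ≈ 9.5556)
n = 61180
1/(n + (101*140 + r)) = 1/(61180 + (101*140 + 86/9)) = 1/(61180 + (14140 + 86/9)) = 1/(61180 + 127346/9) = 1/(677966/9) = 9/677966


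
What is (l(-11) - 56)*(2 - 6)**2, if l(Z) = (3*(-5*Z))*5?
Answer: 12304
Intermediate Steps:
l(Z) = -75*Z (l(Z) = -15*Z*5 = -75*Z)
(l(-11) - 56)*(2 - 6)**2 = (-75*(-11) - 56)*(2 - 6)**2 = (825 - 56)*(-4)**2 = 769*16 = 12304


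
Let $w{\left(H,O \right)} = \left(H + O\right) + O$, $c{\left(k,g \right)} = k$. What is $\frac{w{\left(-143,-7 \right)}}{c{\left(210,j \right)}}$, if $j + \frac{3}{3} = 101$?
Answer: $- \frac{157}{210} \approx -0.74762$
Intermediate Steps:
$j = 100$ ($j = -1 + 101 = 100$)
$w{\left(H,O \right)} = H + 2 O$
$\frac{w{\left(-143,-7 \right)}}{c{\left(210,j \right)}} = \frac{-143 + 2 \left(-7\right)}{210} = \left(-143 - 14\right) \frac{1}{210} = \left(-157\right) \frac{1}{210} = - \frac{157}{210}$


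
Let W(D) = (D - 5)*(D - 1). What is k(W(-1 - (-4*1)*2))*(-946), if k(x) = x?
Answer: -11352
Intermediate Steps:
W(D) = (-1 + D)*(-5 + D) (W(D) = (-5 + D)*(-1 + D) = (-1 + D)*(-5 + D))
k(W(-1 - (-4*1)*2))*(-946) = (5 + (-1 - (-4*1)*2)² - 6*(-1 - (-4*1)*2))*(-946) = (5 + (-1 - (-4)*2)² - 6*(-1 - (-4)*2))*(-946) = (5 + (-1 - 1*(-8))² - 6*(-1 - 1*(-8)))*(-946) = (5 + (-1 + 8)² - 6*(-1 + 8))*(-946) = (5 + 7² - 6*7)*(-946) = (5 + 49 - 42)*(-946) = 12*(-946) = -11352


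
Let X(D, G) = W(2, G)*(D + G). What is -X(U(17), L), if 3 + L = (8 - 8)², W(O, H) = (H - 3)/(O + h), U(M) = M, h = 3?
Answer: 84/5 ≈ 16.800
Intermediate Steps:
W(O, H) = (-3 + H)/(3 + O) (W(O, H) = (H - 3)/(O + 3) = (-3 + H)/(3 + O))
L = -3 (L = -3 + (8 - 8)² = -3 + 0² = -3 + 0 = -3)
X(D, G) = (-⅗ + G/5)*(D + G) (X(D, G) = ((-3 + G)/(3 + 2))*(D + G) = ((-3 + G)/5)*(D + G) = (-⅗ + G/5)*(D + G))
-X(U(17), L) = -(-3 - 3)*(17 - 3)/5 = -(-6)*14/5 = -1*(-84/5) = 84/5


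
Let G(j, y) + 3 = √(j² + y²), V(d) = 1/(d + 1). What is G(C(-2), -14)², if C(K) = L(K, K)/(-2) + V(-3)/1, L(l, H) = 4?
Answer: (6 - √809)²/4 ≈ 125.92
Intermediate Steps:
V(d) = 1/(1 + d)
C(K) = -5/2 (C(K) = 4/(-2) + 1/((1 - 3)*1) = 4*(-½) + 1/(-2) = -2 - ½*1 = -2 - ½ = -5/2)
G(j, y) = -3 + √(j² + y²)
G(C(-2), -14)² = (-3 + √((-5/2)² + (-14)²))² = (-3 + √(25/4 + 196))² = (-3 + √(809/4))² = (-3 + √809/2)²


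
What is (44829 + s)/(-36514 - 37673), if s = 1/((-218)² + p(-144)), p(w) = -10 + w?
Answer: -2123549731/3514238190 ≈ -0.60427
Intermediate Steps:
s = 1/47370 (s = 1/((-218)² + (-10 - 144)) = 1/(47524 - 154) = 1/47370 ≈ 2.1110e-5)
(44829 + s)/(-36514 - 37673) = (44829 + 1/47370)/(-36514 - 37673) = (2123549731/47370)/(-74187) = (2123549731/47370)*(-1/74187) = -2123549731/3514238190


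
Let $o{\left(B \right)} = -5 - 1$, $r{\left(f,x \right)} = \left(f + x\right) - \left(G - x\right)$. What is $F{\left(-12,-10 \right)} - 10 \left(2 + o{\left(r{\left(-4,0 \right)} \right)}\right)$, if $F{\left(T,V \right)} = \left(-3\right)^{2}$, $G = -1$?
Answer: $49$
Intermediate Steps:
$r{\left(f,x \right)} = 1 + f + 2 x$ ($r{\left(f,x \right)} = \left(f + x\right) + \left(x - -1\right) = \left(f + x\right) + \left(x + 1\right) = \left(f + x\right) + \left(1 + x\right) = 1 + f + 2 x$)
$o{\left(B \right)} = -6$ ($o{\left(B \right)} = -5 - 1 = -6$)
$F{\left(T,V \right)} = 9$
$F{\left(-12,-10 \right)} - 10 \left(2 + o{\left(r{\left(-4,0 \right)} \right)}\right) = 9 - 10 \left(2 - 6\right) = 9 - -40 = 9 + 40 = 49$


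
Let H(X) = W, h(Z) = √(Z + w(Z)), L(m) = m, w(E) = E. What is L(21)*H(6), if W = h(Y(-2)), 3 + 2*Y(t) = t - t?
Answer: 21*I*√3 ≈ 36.373*I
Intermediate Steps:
Y(t) = -3/2 (Y(t) = -3/2 + (t - t)/2 = -3/2 + (½)*0 = -3/2 + 0 = -3/2)
h(Z) = √2*√Z (h(Z) = √(Z + Z) = √(2*Z) = √2*√Z)
W = I*√3 (W = √2*√(-3/2) = √2*(I*√6/2) = I*√3 ≈ 1.732*I)
H(X) = I*√3
L(21)*H(6) = 21*(I*√3) = 21*I*√3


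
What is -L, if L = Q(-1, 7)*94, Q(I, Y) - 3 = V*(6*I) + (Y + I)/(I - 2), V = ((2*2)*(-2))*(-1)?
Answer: 4418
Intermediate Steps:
V = 8 (V = (4*(-2))*(-1) = -8*(-1) = 8)
Q(I, Y) = 3 + 48*I + (I + Y)/(-2 + I) (Q(I, Y) = 3 + (8*(6*I) + (Y + I)/(I - 2)) = 3 + (48*I + (I + Y)/(-2 + I)) = 3 + 48*I + (I + Y)/(-2 + I))
L = -4418 (L = ((-6 + 7 - 92*(-1) + 48*(-1)**2)/(-2 - 1))*94 = ((-6 + 7 + 92 + 48*1)/(-3))*94 = -(-6 + 7 + 92 + 48)/3*94 = -1/3*141*94 = -47*94 = -4418)
-L = -1*(-4418) = 4418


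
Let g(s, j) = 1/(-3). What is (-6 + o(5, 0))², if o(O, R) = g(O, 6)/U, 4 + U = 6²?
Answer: 332929/9216 ≈ 36.125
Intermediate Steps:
g(s, j) = -⅓
U = 32 (U = -4 + 6² = -4 + 36 = 32)
o(O, R) = -1/96 (o(O, R) = -⅓/32 = -⅓*1/32 = -1/96)
(-6 + o(5, 0))² = (-6 - 1/96)² = (-577/96)² = 332929/9216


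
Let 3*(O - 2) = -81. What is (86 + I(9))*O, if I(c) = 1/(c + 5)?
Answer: -30125/14 ≈ -2151.8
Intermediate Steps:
O = -25 (O = 2 + (⅓)*(-81) = 2 - 27 = -25)
I(c) = 1/(5 + c)
(86 + I(9))*O = (86 + 1/(5 + 9))*(-25) = (86 + 1/14)*(-25) = (1205/14)*(-25) = -30125/14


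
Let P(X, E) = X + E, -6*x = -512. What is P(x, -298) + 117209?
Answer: 350989/3 ≈ 1.1700e+5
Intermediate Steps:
x = 256/3 (x = -1/6*(-512) = 256/3 ≈ 85.333)
P(X, E) = E + X
P(x, -298) + 117209 = (-298 + 256/3) + 117209 = -638/3 + 117209 = 350989/3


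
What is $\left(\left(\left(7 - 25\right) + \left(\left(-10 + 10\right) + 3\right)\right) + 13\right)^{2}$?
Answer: $4$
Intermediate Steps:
$\left(\left(\left(7 - 25\right) + \left(\left(-10 + 10\right) + 3\right)\right) + 13\right)^{2} = \left(\left(-18 + \left(0 + 3\right)\right) + 13\right)^{2} = \left(\left(-18 + 3\right) + 13\right)^{2} = \left(-15 + 13\right)^{2} = \left(-2\right)^{2} = 4$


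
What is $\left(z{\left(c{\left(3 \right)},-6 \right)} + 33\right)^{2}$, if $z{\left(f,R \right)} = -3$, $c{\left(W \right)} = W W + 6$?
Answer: $900$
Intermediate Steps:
$c{\left(W \right)} = 6 + W^{2}$ ($c{\left(W \right)} = W^{2} + 6 = 6 + W^{2}$)
$\left(z{\left(c{\left(3 \right)},-6 \right)} + 33\right)^{2} = \left(-3 + 33\right)^{2} = 30^{2} = 900$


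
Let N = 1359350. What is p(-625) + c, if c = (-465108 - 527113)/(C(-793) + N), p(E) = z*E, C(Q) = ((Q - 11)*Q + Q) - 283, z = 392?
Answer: -488983262221/1995846 ≈ -2.4500e+5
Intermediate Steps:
C(Q) = -283 + Q + Q*(-11 + Q) (C(Q) = ((-11 + Q)*Q + Q) - 283 = (Q*(-11 + Q) + Q) - 283 = (Q + Q*(-11 + Q)) - 283 = -283 + Q + Q*(-11 + Q))
p(E) = 392*E
c = -992221/1995846 (c = (-465108 - 527113)/((-283 + (-793)² - 10*(-793)) + 1359350) = -992221/((-283 + 628849 + 7930) + 1359350) = -992221/(636496 + 1359350) = -992221/1995846 ≈ -0.49714)
p(-625) + c = 392*(-625) - 992221/1995846 = -245000 - 992221/1995846 = -488983262221/1995846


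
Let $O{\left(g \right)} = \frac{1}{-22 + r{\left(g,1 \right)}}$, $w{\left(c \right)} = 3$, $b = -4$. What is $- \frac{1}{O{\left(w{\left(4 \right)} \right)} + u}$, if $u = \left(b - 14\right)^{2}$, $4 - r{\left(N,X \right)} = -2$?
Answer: $- \frac{16}{5183} \approx -0.003087$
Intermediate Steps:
$r{\left(N,X \right)} = 6$ ($r{\left(N,X \right)} = 4 - -2 = 4 + 2 = 6$)
$O{\left(g \right)} = - \frac{1}{16}$ ($O{\left(g \right)} = \frac{1}{-22 + 6} = \frac{1}{-16} = - \frac{1}{16}$)
$u = 324$ ($u = \left(-4 - 14\right)^{2} = \left(-18\right)^{2} = 324$)
$- \frac{1}{O{\left(w{\left(4 \right)} \right)} + u} = - \frac{1}{- \frac{1}{16} + 324} = - \frac{1}{\frac{5183}{16}} = \left(-1\right) \frac{16}{5183} = - \frac{16}{5183}$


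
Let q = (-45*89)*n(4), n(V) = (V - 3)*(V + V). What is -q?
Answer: 32040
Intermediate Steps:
n(V) = 2*V*(-3 + V) (n(V) = (-3 + V)*(2*V) = 2*V*(-3 + V))
q = -32040 (q = (-45*89)*(2*4*(-3 + 4)) = -8010*4 = -4005*8 = -32040)
-q = -1*(-32040) = 32040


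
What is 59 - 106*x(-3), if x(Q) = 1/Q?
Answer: 283/3 ≈ 94.333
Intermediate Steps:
59 - 106*x(-3) = 59 - 106/(-3) = 59 - 106*(-1/3) = 59 + 106/3 = 283/3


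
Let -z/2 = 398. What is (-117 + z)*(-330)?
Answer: 301290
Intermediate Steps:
z = -796 (z = -2*398 = -796)
(-117 + z)*(-330) = (-117 - 796)*(-330) = -913*(-330) = 301290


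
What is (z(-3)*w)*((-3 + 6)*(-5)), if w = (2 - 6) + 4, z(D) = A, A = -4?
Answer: 0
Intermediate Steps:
z(D) = -4
w = 0 (w = -4 + 4 = 0)
(z(-3)*w)*((-3 + 6)*(-5)) = (-4*0)*((-3 + 6)*(-5)) = 0*(3*(-5)) = 0*(-15) = 0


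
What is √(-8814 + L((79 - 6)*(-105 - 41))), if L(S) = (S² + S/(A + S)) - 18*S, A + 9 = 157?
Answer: 3*√349102994079305/5255 ≈ 10667.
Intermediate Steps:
A = 148 (A = -9 + 157 = 148)
L(S) = S² - 18*S + S/(148 + S) (L(S) = (S² + S/(148 + S)) - 18*S = S² - 18*S + S/(148 + S))
√(-8814 + L((79 - 6)*(-105 - 41))) = √(-8814 + ((79 - 6)*(-105 - 41))*(-2663 + ((79 - 6)*(-105 - 41))² + 130*((79 - 6)*(-105 - 41)))/(148 + (79 - 6)*(-105 - 41))) = √(-8814 + (73*(-146))*(-2663 + (73*(-146))² + 130*(73*(-146)))/(148 + 73*(-146))) = √(-8814 - 10658*(-2663 + (-10658)² + 130*(-10658))/(148 - 10658)) = √(-8814 - 10658*(-2663 + 113592964 - 1385540)/(-10510)) = √(-8814 - 10658*(-1/10510)*112204761) = √(-8814 + 597939171369/5255) = √(597892853799/5255) = 3*√349102994079305/5255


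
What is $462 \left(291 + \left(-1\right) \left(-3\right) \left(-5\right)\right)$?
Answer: $127512$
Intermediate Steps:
$462 \left(291 + \left(-1\right) \left(-3\right) \left(-5\right)\right) = 462 \left(291 + 3 \left(-5\right)\right) = 462 \left(291 - 15\right) = 462 \cdot 276 = 127512$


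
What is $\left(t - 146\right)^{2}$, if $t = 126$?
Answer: $400$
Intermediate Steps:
$\left(t - 146\right)^{2} = \left(126 - 146\right)^{2} = \left(-20\right)^{2} = 400$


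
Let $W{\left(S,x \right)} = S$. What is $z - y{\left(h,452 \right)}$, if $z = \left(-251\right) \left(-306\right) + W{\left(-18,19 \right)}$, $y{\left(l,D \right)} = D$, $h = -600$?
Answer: $76336$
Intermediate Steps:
$z = 76788$ ($z = \left(-251\right) \left(-306\right) - 18 = 76806 - 18 = 76788$)
$z - y{\left(h,452 \right)} = 76788 - 452 = 76336$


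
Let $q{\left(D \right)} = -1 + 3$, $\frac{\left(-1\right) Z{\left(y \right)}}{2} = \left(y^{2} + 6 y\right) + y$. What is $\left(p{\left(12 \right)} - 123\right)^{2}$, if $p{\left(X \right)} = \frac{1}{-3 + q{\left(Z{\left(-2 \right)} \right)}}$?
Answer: $15376$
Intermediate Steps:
$Z{\left(y \right)} = - 14 y - 2 y^{2}$ ($Z{\left(y \right)} = - 2 \left(\left(y^{2} + 6 y\right) + y\right) = - 2 \left(y^{2} + 7 y\right) = - 14 y - 2 y^{2}$)
$q{\left(D \right)} = 2$
$p{\left(X \right)} = -1$ ($p{\left(X \right)} = \frac{1}{-3 + 2} = \frac{1}{-1} = -1$)
$\left(p{\left(12 \right)} - 123\right)^{2} = \left(-1 - 123\right)^{2} = \left(-124\right)^{2} = 15376$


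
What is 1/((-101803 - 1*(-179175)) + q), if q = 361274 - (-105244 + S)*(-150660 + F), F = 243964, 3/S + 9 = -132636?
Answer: 44215/434196819098034 ≈ 1.0183e-10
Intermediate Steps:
S = -1/44215 (S = 3/(-9 - 132636) = 3/(-132645) = 3*(-1/132645) = -1/44215 ≈ -2.2617e-5)
q = 434193398095054/44215 (q = 361274 - (-105244 - 1/44215)*(-150660 + 243964) = 361274 - (-4653363461)*93304/44215 = 361274 - 1*(-434177424365144/44215) = 361274 + 434177424365144/44215 = 434193398095054/44215 ≈ 9.8200e+9)
1/((-101803 - 1*(-179175)) + q) = 1/((-101803 - 1*(-179175)) + 434193398095054/44215) = 1/((-101803 + 179175) + 434193398095054/44215) = 1/(77372 + 434193398095054/44215) = 1/(434196819098034/44215) = 44215/434196819098034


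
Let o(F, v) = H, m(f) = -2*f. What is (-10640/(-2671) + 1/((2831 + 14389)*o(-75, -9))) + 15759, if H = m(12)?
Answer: 17400298494449/1103870880 ≈ 15763.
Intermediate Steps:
H = -24 (H = -2*12 = -24)
o(F, v) = -24
(-10640/(-2671) + 1/((2831 + 14389)*o(-75, -9))) + 15759 = (-10640/(-2671) + 1/((2831 + 14389)*(-24))) + 15759 = (-10640*(-1/2671) - 1/24/17220) + 15759 = (10640/2671 + (1/17220)*(-1/24)) + 15759 = (10640/2671 - 1/413280) + 15759 = 4397296529/1103870880 + 15759 = 17400298494449/1103870880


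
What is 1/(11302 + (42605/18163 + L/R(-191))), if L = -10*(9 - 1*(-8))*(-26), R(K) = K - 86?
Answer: 5031151/56793589727 ≈ 8.8587e-5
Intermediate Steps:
R(K) = -86 + K
L = 4420 (L = -10*(9 + 8)*(-26) = -10*17*(-26) = -170*(-26) = 4420)
1/(11302 + (42605/18163 + L/R(-191))) = 1/(11302 + (42605/18163 + 4420/(-86 - 191))) = 1/(11302 + (42605*(1/18163) + 4420/(-277))) = 1/(11302 + (42605/18163 + 4420*(-1/277))) = 1/(11302 + (42605/18163 - 4420/277)) = 1/(11302 - 68478875/5031151) = 1/(56793589727/5031151) = 5031151/56793589727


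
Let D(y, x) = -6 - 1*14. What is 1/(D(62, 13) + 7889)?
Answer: 1/7869 ≈ 0.00012708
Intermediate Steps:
D(y, x) = -20 (D(y, x) = -6 - 14 = -20)
1/(D(62, 13) + 7889) = 1/(-20 + 7889) = 1/7869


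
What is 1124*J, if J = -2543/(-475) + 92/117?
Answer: 383543644/55575 ≈ 6901.4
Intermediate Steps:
J = 341231/55575 (J = -2543*(-1/475) + 92*(1/117) = 2543/475 + 92/117 = 341231/55575 ≈ 6.1400)
1124*J = 1124*(341231/55575) = 383543644/55575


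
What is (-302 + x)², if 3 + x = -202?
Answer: 257049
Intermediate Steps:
x = -205 (x = -3 - 202 = -205)
(-302 + x)² = (-302 - 205)² = (-507)² = 257049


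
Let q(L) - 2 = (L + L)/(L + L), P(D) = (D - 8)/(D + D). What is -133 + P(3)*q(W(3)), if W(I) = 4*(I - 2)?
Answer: -271/2 ≈ -135.50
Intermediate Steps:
P(D) = (-8 + D)/(2*D) (P(D) = (-8 + D)/((2*D)) = (-8 + D)*(1/(2*D)) = (-8 + D)/(2*D))
W(I) = -8 + 4*I (W(I) = 4*(-2 + I) = -8 + 4*I)
q(L) = 3 (q(L) = 2 + (L + L)/(L + L) = 2 + (2*L)/((2*L)) = 2 + (2*L)*(1/(2*L)) = 2 + 1 = 3)
-133 + P(3)*q(W(3)) = -133 + ((½)*(-8 + 3)/3)*3 = -133 + ((½)*(⅓)*(-5))*3 = -133 - ⅚*3 = -133 - 5/2 = -271/2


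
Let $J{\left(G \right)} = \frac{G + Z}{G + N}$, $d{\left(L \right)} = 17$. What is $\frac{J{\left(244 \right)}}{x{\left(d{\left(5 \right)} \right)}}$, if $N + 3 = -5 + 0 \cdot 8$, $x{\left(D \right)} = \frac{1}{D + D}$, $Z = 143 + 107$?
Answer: $\frac{4199}{59} \approx 71.169$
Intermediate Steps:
$Z = 250$
$x{\left(D \right)} = \frac{1}{2 D}$
$N = -8$ ($N = -3 + \left(-5 + 0 \cdot 8\right) = -3 + \left(-5 + 0\right) = -3 - 5 = -8$)
$J{\left(G \right)} = \frac{250 + G}{-8 + G}$ ($J{\left(G \right)} = \frac{G + 250}{G - 8} = \frac{250 + G}{-8 + G}$)
$\frac{J{\left(244 \right)}}{x{\left(d{\left(5 \right)} \right)}} = \frac{\frac{1}{-8 + 244} \left(250 + 244\right)}{\frac{1}{2} \cdot \frac{1}{17}} = \frac{\frac{1}{236} \cdot 494}{\frac{1}{2} \cdot \frac{1}{17}} = \frac{1}{236} \cdot 494 \frac{1}{\frac{1}{34}} = \frac{247}{118} \cdot 34 = \frac{4199}{59}$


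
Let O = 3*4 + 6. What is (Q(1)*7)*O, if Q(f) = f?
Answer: 126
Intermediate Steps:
O = 18 (O = 12 + 6 = 18)
(Q(1)*7)*O = (1*7)*18 = 7*18 = 126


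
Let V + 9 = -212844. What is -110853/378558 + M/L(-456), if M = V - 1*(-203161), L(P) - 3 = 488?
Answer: -413712551/20652442 ≈ -20.032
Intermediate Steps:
V = -212853 (V = -9 - 212844 = -212853)
L(P) = 491 (L(P) = 3 + 488 = 491)
M = -9692 (M = -212853 - 1*(-203161) = -212853 + 203161 = -9692)
-110853/378558 + M/L(-456) = -110853/378558 - 9692/491 = -110853*1/378558 - 9692*1/491 = -12317/42062 - 9692/491 = -413712551/20652442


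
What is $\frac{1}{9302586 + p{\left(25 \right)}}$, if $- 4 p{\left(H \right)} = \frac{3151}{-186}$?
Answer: $\frac{744}{6921127135} \approx 1.075 \cdot 10^{-7}$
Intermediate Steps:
$p{\left(H \right)} = \frac{3151}{744}$ ($p{\left(H \right)} = - \frac{3151 \frac{1}{-186}}{4} = - \frac{3151 \left(- \frac{1}{186}\right)}{4} = \left(- \frac{1}{4}\right) \left(- \frac{3151}{186}\right) = \frac{3151}{744}$)
$\frac{1}{9302586 + p{\left(25 \right)}} = \frac{1}{9302586 + \frac{3151}{744}} = \frac{1}{\frac{6921127135}{744}} = \frac{744}{6921127135}$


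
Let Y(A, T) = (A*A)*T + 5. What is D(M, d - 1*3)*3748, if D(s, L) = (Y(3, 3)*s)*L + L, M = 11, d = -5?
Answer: -10584352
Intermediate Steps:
Y(A, T) = 5 + T*A**2 (Y(A, T) = A**2*T + 5 = T*A**2 + 5 = 5 + T*A**2)
D(s, L) = L + 32*L*s (D(s, L) = ((5 + 3*3**2)*s)*L + L = ((5 + 3*9)*s)*L + L = ((5 + 27)*s)*L + L = (32*s)*L + L = 32*L*s + L = L + 32*L*s)
D(M, d - 1*3)*3748 = ((-5 - 1*3)*(1 + 32*11))*3748 = ((-5 - 3)*(1 + 352))*3748 = -8*353*3748 = -2824*3748 = -10584352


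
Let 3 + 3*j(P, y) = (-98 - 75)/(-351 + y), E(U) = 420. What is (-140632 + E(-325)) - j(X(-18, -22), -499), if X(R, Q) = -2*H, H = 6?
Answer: -357538223/2550 ≈ -1.4021e+5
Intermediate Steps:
X(R, Q) = -12 (X(R, Q) = -2*6 = -12)
j(P, y) = -1 - 173/(3*(-351 + y)) (j(P, y) = -1 + ((-98 - 75)/(-351 + y))/3 = -1 + (-173/(-351 + y))/3 = -1 - 173/(3*(-351 + y)))
(-140632 + E(-325)) - j(X(-18, -22), -499) = (-140632 + 420) - (880/3 - 1*(-499))/(-351 - 499) = -140212 - (880/3 + 499)/(-850) = -140212 - (-1)*2377/(850*3) = -140212 - 1*(-2377/2550) = -140212 + 2377/2550 = -357538223/2550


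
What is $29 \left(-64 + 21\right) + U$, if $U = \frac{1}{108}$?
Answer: $- \frac{134675}{108} \approx -1247.0$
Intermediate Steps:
$U = \frac{1}{108} \approx 0.0092593$
$29 \left(-64 + 21\right) + U = 29 \left(-64 + 21\right) + \frac{1}{108} = 29 \left(-43\right) + \frac{1}{108} = -1247 + \frac{1}{108} = - \frac{134675}{108}$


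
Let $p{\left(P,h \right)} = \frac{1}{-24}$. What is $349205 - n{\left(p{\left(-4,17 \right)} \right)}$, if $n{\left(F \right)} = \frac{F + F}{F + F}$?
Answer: $349204$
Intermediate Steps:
$p{\left(P,h \right)} = - \frac{1}{24}$
$n{\left(F \right)} = 1$ ($n{\left(F \right)} = \frac{2 F}{2 F} = 2 F \frac{1}{2 F} = 1$)
$349205 - n{\left(p{\left(-4,17 \right)} \right)} = 349205 - 1 = 349204$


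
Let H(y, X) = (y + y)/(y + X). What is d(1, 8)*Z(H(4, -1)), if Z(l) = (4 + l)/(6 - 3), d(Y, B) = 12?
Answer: 80/3 ≈ 26.667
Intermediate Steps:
H(y, X) = 2*y/(X + y) (H(y, X) = (2*y)/(X + y) = 2*y/(X + y))
Z(l) = 4/3 + l/3 (Z(l) = (4 + l)/3 = (4 + l)*(⅓) = 4/3 + l/3)
d(1, 8)*Z(H(4, -1)) = 12*(4/3 + (2*4/(-1 + 4))/3) = 12*(4/3 + (2*4/3)/3) = 12*(4/3 + (2*4*(⅓))/3) = 12*(4/3 + (⅓)*(8/3)) = 12*(4/3 + 8/9) = 12*(20/9) = 80/3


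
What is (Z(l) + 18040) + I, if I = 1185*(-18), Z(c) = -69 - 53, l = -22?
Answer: -3412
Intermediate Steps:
Z(c) = -122
I = -21330
(Z(l) + 18040) + I = (-122 + 18040) - 21330 = 17918 - 21330 = -3412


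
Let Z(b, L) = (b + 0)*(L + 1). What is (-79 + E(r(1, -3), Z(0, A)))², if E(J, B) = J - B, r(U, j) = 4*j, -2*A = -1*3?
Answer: 8281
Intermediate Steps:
A = 3/2 (A = -(-1)*3/2 = -½*(-3) = 3/2 ≈ 1.5000)
Z(b, L) = b*(1 + L)
(-79 + E(r(1, -3), Z(0, A)))² = (-79 + (4*(-3) - 0*(1 + 3/2)))² = (-79 + (-12 - 0*5/2))² = (-79 + (-12 - 1*0))² = (-79 + (-12 + 0))² = (-79 - 12)² = (-91)² = 8281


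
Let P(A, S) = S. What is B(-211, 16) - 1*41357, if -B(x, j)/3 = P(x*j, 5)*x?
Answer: -38192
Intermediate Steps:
B(x, j) = -15*x
B(-211, 16) - 1*41357 = -15*(-211) - 1*41357 = 3165 - 41357 = -38192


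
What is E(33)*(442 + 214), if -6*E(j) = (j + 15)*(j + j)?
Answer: -346368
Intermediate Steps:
E(j) = -j*(15 + j)/3 (E(j) = -(j + 15)*(j + j)/6 = -(15 + j)*2*j/6 = -j*(15 + j)/3)
E(33)*(442 + 214) = (-⅓*33*(15 + 33))*(442 + 214) = -⅓*33*48*656 = -528*656 = -346368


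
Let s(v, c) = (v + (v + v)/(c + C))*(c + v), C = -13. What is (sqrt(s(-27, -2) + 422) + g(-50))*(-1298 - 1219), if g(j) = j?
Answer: 125850 - 2517*sqrt(27515)/5 ≈ 42348.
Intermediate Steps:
s(v, c) = (c + v)*(v + 2*v/(-13 + c)) (s(v, c) = (v + (v + v)/(c - 13))*(c + v) = (v + (2*v)/(-13 + c))*(c + v) = (v + 2*v/(-13 + c))*(c + v) = (c + v)*(v + 2*v/(-13 + c)))
(sqrt(s(-27, -2) + 422) + g(-50))*(-1298 - 1219) = (sqrt(-27*((-2)**2 - 11*(-2) - 11*(-27) - 2*(-27))/(-13 - 2) + 422) - 50)*(-1298 - 1219) = (sqrt(-27*(4 + 22 + 297 + 54)/(-15) + 422) - 50)*(-2517) = (sqrt(-27*(-1/15)*377 + 422) - 50)*(-2517) = (sqrt(3393/5 + 422) - 50)*(-2517) = (sqrt(5503/5) - 50)*(-2517) = (sqrt(27515)/5 - 50)*(-2517) = (-50 + sqrt(27515)/5)*(-2517) = 125850 - 2517*sqrt(27515)/5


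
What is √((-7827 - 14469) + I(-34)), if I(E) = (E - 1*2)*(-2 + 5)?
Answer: 2*I*√5601 ≈ 149.68*I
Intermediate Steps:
I(E) = -6 + 3*E (I(E) = (E - 2)*3 = (-2 + E)*3 = -6 + 3*E)
√((-7827 - 14469) + I(-34)) = √((-7827 - 14469) + (-6 + 3*(-34))) = √(-22296 + (-6 - 102)) = √(-22296 - 108) = √(-22404) = 2*I*√5601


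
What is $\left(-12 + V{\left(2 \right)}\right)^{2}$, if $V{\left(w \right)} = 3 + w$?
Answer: $49$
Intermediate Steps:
$\left(-12 + V{\left(2 \right)}\right)^{2} = \left(-12 + \left(3 + 2\right)\right)^{2} = \left(-12 + 5\right)^{2} = \left(-7\right)^{2} = 49$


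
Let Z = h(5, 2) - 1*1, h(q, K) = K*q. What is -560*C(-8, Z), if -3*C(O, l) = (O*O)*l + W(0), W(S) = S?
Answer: 107520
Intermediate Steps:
Z = 9 (Z = 2*5 - 1*1 = 10 - 1 = 9)
C(O, l) = -l*O²/3 (C(O, l) = -((O*O)*l + 0)/3 = -(O²*l + 0)/3 = -(l*O² + 0)/3 = -l*O²/3)
-560*C(-8, Z) = -(-560)*9*(-8)²/3 = -(-560)*9*64/3 = -560*(-192) = 107520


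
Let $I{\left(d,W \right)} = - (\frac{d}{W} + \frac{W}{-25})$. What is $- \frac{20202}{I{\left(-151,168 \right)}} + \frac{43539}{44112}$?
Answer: $- \frac{1247146472113}{470513296} \approx -2650.6$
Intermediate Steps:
$I{\left(d,W \right)} = \frac{W}{25} - \frac{d}{W}$ ($I{\left(d,W \right)} = - (\frac{d}{W} + W \left(- \frac{1}{25}\right)) = - (\frac{d}{W} - \frac{W}{25}) = - (- \frac{W}{25} + \frac{d}{W}) = \frac{W}{25} - \frac{d}{W}$)
$- \frac{20202}{I{\left(-151,168 \right)}} + \frac{43539}{44112} = - \frac{20202}{\frac{1}{25} \cdot 168 - - \frac{151}{168}} + \frac{43539}{44112} = - \frac{20202}{\frac{168}{25} - \left(-151\right) \frac{1}{168}} + 43539 \cdot \frac{1}{44112} = - \frac{20202}{\frac{168}{25} + \frac{151}{168}} + \frac{14513}{14704} = - \frac{20202}{\frac{31999}{4200}} + \frac{14513}{14704} = \left(-20202\right) \frac{4200}{31999} + \frac{14513}{14704} = - \frac{84848400}{31999} + \frac{14513}{14704} = - \frac{1247146472113}{470513296}$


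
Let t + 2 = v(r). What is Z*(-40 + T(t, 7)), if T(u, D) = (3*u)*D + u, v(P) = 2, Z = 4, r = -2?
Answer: -160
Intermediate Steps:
t = 0 (t = -2 + 2 = 0)
T(u, D) = u + 3*D*u (T(u, D) = 3*D*u + u = u + 3*D*u)
Z*(-40 + T(t, 7)) = 4*(-40 + 0*(1 + 3*7)) = 4*(-40 + 0*(1 + 21)) = 4*(-40 + 0*22) = 4*(-40 + 0) = 4*(-40) = -160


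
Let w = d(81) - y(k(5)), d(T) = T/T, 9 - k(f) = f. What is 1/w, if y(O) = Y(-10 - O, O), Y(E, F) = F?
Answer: -⅓ ≈ -0.33333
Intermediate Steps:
k(f) = 9 - f
d(T) = 1
y(O) = O
w = -3 (w = 1 - (9 - 1*5) = 1 - (9 - 5) = 1 - 1*4 = 1 - 4 = -3)
1/w = 1/(-3) = -⅓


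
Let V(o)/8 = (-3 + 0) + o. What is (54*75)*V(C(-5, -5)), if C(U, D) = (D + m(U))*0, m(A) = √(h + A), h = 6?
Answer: -97200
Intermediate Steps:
m(A) = √(6 + A)
C(U, D) = 0 (C(U, D) = (D + √(6 + U))*0 = 0)
V(o) = -24 + 8*o (V(o) = 8*((-3 + 0) + o) = 8*(-3 + o) = -24 + 8*o)
(54*75)*V(C(-5, -5)) = (54*75)*(-24 + 8*0) = 4050*(-24 + 0) = 4050*(-24) = -97200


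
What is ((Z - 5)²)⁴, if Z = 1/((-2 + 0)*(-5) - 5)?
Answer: 110075314176/390625 ≈ 2.8179e+5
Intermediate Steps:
Z = ⅕ (Z = 1/(-2*(-5) - 5) = 1/(10 - 5) = 1/5 = ⅕ ≈ 0.20000)
((Z - 5)²)⁴ = ((⅕ - 5)²)⁴ = ((-24/5)²)⁴ = (576/25)⁴ = 110075314176/390625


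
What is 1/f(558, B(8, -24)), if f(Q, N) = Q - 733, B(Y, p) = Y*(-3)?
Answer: -1/175 ≈ -0.0057143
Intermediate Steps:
B(Y, p) = -3*Y
f(Q, N) = -733 + Q
1/f(558, B(8, -24)) = 1/(-733 + 558) = 1/(-175) = -1/175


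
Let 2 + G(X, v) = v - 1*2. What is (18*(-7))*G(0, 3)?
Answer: 126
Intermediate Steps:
G(X, v) = -4 + v (G(X, v) = -2 + (v - 1*2) = -2 + (v - 2) = -2 + (-2 + v) = -4 + v)
(18*(-7))*G(0, 3) = (18*(-7))*(-4 + 3) = -126*(-1) = 126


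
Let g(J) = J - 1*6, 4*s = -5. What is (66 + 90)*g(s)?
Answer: -1131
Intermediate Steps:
s = -5/4 (s = (1/4)*(-5) = -5/4 ≈ -1.2500)
g(J) = -6 + J (g(J) = J - 6 = -6 + J)
(66 + 90)*g(s) = (66 + 90)*(-6 - 5/4) = 156*(-29/4) = -1131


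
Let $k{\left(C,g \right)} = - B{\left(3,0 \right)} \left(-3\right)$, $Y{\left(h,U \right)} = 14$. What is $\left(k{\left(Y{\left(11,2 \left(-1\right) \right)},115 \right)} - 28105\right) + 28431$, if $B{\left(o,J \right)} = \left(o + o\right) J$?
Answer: $326$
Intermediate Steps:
$B{\left(o,J \right)} = 2 J o$ ($B{\left(o,J \right)} = 2 o J = 2 J o$)
$k{\left(C,g \right)} = 0$ ($k{\left(C,g \right)} = - 2 \cdot 0 \cdot 3 \left(-3\right) = \left(-1\right) 0 \left(-3\right) = 0 \left(-3\right) = 0$)
$\left(k{\left(Y{\left(11,2 \left(-1\right) \right)},115 \right)} - 28105\right) + 28431 = \left(0 - 28105\right) + 28431 = -28105 + 28431 = 326$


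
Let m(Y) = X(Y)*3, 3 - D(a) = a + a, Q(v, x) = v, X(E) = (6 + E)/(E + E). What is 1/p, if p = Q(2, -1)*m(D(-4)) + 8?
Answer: 11/139 ≈ 0.079137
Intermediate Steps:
X(E) = (6 + E)/(2*E) (X(E) = (6 + E)/((2*E)) = (6 + E)*(1/(2*E)) = (6 + E)/(2*E))
D(a) = 3 - 2*a (D(a) = 3 - (a + a) = 3 - 2*a)
m(Y) = 3*(6 + Y)/(2*Y) (m(Y) = ((6 + Y)/(2*Y))*3 = 3*(6 + Y)/(2*Y))
p = 139/11 (p = 2*(3/2 + 9/(3 - 2*(-4))) + 8 = 2*(3/2 + 9/(3 + 8)) + 8 = 2*(3/2 + 9/11) + 8 = 2*(51/22) + 8 = 51/11 + 8 = 139/11 ≈ 12.636)
1/p = 1/(139/11) = 11/139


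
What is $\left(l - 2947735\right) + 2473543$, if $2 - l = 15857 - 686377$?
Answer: $196330$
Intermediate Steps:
$l = 670522$ ($l = 2 - \left(15857 - 686377\right) = 2 - -670520 = 2 + 670520 = 670522$)
$\left(l - 2947735\right) + 2473543 = \left(670522 - 2947735\right) + 2473543 = -2277213 + 2473543 = 196330$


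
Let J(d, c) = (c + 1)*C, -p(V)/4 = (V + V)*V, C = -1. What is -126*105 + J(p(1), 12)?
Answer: -13243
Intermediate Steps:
p(V) = -8*V² (p(V) = -4*(V + V)*V = -4*2*V*V = -8*V²)
J(d, c) = -1 - c (J(d, c) = (c + 1)*(-1) = (1 + c)*(-1) = -1 - c)
-126*105 + J(p(1), 12) = -126*105 + (-1 - 1*12) = -13230 + (-1 - 12) = -13230 - 13 = -13243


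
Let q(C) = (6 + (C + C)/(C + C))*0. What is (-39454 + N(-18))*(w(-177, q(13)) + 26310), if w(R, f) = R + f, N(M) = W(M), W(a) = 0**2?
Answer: -1031051382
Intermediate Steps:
W(a) = 0
N(M) = 0
q(C) = 0 (q(C) = (6 + (2*C)/((2*C)))*0 = (6 + (2*C)*(1/(2*C)))*0 = (6 + 1)*0 = 7*0 = 0)
(-39454 + N(-18))*(w(-177, q(13)) + 26310) = (-39454 + 0)*((-177 + 0) + 26310) = -39454*(-177 + 26310) = -39454*26133 = -1031051382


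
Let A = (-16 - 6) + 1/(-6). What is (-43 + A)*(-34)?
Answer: 6647/3 ≈ 2215.7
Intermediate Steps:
A = -133/6 (A = -22 - ⅙ = -133/6 ≈ -22.167)
(-43 + A)*(-34) = (-43 - 133/6)*(-34) = -391/6*(-34) = 6647/3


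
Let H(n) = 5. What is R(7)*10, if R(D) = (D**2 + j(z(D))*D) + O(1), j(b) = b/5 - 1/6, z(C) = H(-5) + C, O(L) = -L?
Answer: 1909/3 ≈ 636.33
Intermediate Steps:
z(C) = 5 + C
j(b) = -1/6 + b/5 (j(b) = b*(1/5) - 1*1/6 = b/5 - 1/6 = -1/6 + b/5)
R(D) = -1 + D**2 + D*(5/6 + D/5) (R(D) = (D**2 + (-1/6 + (5 + D)/5)*D) - 1*1 = (D**2 + (-1/6 + (1 + D/5))*D) - 1 = (D**2 + (5/6 + D/5)*D) - 1 = (D**2 + D*(5/6 + D/5)) - 1 = -1 + D**2 + D*(5/6 + D/5))
R(7)*10 = (-1 + (5/6)*7 + (6/5)*7**2)*10 = (-1 + 35/6 + (6/5)*49)*10 = (-1 + 35/6 + 294/5)*10 = (1909/30)*10 = 1909/3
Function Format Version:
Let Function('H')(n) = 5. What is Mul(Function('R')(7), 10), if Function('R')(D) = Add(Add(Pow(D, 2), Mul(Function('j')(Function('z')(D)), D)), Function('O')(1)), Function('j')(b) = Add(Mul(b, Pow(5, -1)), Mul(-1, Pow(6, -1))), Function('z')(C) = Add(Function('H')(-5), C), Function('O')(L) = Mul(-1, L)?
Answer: Rational(1909, 3) ≈ 636.33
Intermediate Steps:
Function('z')(C) = Add(5, C)
Function('j')(b) = Add(Rational(-1, 6), Mul(Rational(1, 5), b)) (Function('j')(b) = Add(Mul(b, Rational(1, 5)), Mul(-1, Rational(1, 6))) = Add(Mul(Rational(1, 5), b), Rational(-1, 6)) = Add(Rational(-1, 6), Mul(Rational(1, 5), b)))
Function('R')(D) = Add(-1, Pow(D, 2), Mul(D, Add(Rational(5, 6), Mul(Rational(1, 5), D)))) (Function('R')(D) = Add(Add(Pow(D, 2), Mul(Add(Rational(-1, 6), Mul(Rational(1, 5), Add(5, D))), D)), Mul(-1, 1)) = Add(Add(Pow(D, 2), Mul(Add(Rational(-1, 6), Add(1, Mul(Rational(1, 5), D))), D)), -1) = Add(Add(Pow(D, 2), Mul(Add(Rational(5, 6), Mul(Rational(1, 5), D)), D)), -1) = Add(Add(Pow(D, 2), Mul(D, Add(Rational(5, 6), Mul(Rational(1, 5), D)))), -1) = Add(-1, Pow(D, 2), Mul(D, Add(Rational(5, 6), Mul(Rational(1, 5), D)))))
Mul(Function('R')(7), 10) = Mul(Add(-1, Mul(Rational(5, 6), 7), Mul(Rational(6, 5), Pow(7, 2))), 10) = Mul(Add(-1, Rational(35, 6), Mul(Rational(6, 5), 49)), 10) = Mul(Add(-1, Rational(35, 6), Rational(294, 5)), 10) = Mul(Rational(1909, 30), 10) = Rational(1909, 3)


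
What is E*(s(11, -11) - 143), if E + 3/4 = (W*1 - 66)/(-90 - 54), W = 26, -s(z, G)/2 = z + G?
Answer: 2431/36 ≈ 67.528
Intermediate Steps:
s(z, G) = -2*G - 2*z (s(z, G) = -2*(z + G) = -2*(G + z) = -2*G - 2*z)
E = -17/36 (E = -¾ + (26*1 - 66)/(-90 - 54) = -¾ + (26 - 66)/(-144) = -¾ - 40*(-1/144) = -¾ + 5/18 = -17/36 ≈ -0.47222)
E*(s(11, -11) - 143) = -17*((-2*(-11) - 2*11) - 143)/36 = -17*((22 - 22) - 143)/36 = -17*(0 - 143)/36 = -17/36*(-143) = 2431/36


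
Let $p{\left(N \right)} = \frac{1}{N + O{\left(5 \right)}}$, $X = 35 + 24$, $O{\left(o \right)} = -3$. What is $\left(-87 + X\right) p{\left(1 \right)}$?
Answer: $14$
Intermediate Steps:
$X = 59$
$p{\left(N \right)} = \frac{1}{-3 + N}$ ($p{\left(N \right)} = \frac{1}{N - 3} = \frac{1}{-3 + N}$)
$\left(-87 + X\right) p{\left(1 \right)} = \frac{-87 + 59}{-3 + 1} = - \frac{28}{-2} = \left(-28\right) \left(- \frac{1}{2}\right) = 14$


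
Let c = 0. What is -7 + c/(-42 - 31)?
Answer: -7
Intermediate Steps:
-7 + c/(-42 - 31) = -7 + 0/(-42 - 31) = -7 + 0/(-73) = -7 - 1/73*0 = -7 + 0 = -7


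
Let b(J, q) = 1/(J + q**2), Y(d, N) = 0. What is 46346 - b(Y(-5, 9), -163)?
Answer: 1231366873/26569 ≈ 46346.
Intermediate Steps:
46346 - b(Y(-5, 9), -163) = 46346 - 1/(0 + (-163)**2) = 46346 - 1/(0 + 26569) = 46346 - 1/26569 = 1231366873/26569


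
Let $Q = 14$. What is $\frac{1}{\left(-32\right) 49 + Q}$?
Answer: $- \frac{1}{1554} \approx -0.0006435$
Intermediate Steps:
$\frac{1}{\left(-32\right) 49 + Q} = \frac{1}{\left(-32\right) 49 + 14} = \frac{1}{-1568 + 14} = \frac{1}{-1554} = - \frac{1}{1554}$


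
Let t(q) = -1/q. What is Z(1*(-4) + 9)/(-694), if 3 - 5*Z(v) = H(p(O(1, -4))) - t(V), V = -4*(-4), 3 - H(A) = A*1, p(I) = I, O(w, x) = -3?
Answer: 49/55520 ≈ 0.00088257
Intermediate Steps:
H(A) = 3 - A
V = 16
Z(v) = -49/80 (Z(v) = ⅗ - ((3 - 1*(-3)) - (-1)/16)/5 = ⅗ - ((3 + 3) - (-1)/16)/5 = ⅗ - (6 - 1*(-1/16))/5 = ⅗ - (6 + 1/16)/5 = ⅗ - ⅕*97/16 = ⅗ - 97/80 = -49/80)
Z(1*(-4) + 9)/(-694) = -49/80/(-694) = -49/80*(-1/694) = 49/55520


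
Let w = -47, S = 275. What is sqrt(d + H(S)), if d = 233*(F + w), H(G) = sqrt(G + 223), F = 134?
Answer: sqrt(20271 + sqrt(498)) ≈ 142.45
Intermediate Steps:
H(G) = sqrt(223 + G)
d = 20271 (d = 233*(134 - 47) = 233*87 = 20271)
sqrt(d + H(S)) = sqrt(20271 + sqrt(223 + 275)) = sqrt(20271 + sqrt(498))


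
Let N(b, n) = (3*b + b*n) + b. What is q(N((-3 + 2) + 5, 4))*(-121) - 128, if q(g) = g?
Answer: -4000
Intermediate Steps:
N(b, n) = 4*b + b*n
q(N((-3 + 2) + 5, 4))*(-121) - 128 = (((-3 + 2) + 5)*(4 + 4))*(-121) - 128 = ((-1 + 5)*8)*(-121) - 128 = (4*8)*(-121) - 128 = 32*(-121) - 128 = -3872 - 128 = -4000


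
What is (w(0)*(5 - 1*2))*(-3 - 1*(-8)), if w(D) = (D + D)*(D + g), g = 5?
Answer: 0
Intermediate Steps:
w(D) = 2*D*(5 + D) (w(D) = (D + D)*(D + 5) = (2*D)*(5 + D) = 2*D*(5 + D))
(w(0)*(5 - 1*2))*(-3 - 1*(-8)) = ((2*0*(5 + 0))*(5 - 1*2))*(-3 - 1*(-8)) = ((2*0*5)*(5 - 2))*(-3 + 8) = (0*3)*5 = 0*5 = 0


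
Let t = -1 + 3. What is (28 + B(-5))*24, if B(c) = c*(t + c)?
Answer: 1032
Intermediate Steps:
t = 2
B(c) = c*(2 + c)
(28 + B(-5))*24 = (28 - 5*(2 - 5))*24 = (28 - 5*(-3))*24 = (28 + 15)*24 = 43*24 = 1032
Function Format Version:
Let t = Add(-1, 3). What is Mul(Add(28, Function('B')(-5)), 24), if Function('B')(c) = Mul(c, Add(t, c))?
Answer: 1032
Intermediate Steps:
t = 2
Function('B')(c) = Mul(c, Add(2, c))
Mul(Add(28, Function('B')(-5)), 24) = Mul(Add(28, Mul(-5, Add(2, -5))), 24) = Mul(Add(28, Mul(-5, -3)), 24) = Mul(Add(28, 15), 24) = Mul(43, 24) = 1032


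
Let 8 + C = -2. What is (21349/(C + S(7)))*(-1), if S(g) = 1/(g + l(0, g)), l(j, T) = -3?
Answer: 85396/39 ≈ 2189.6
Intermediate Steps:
C = -10 (C = -8 - 2 = -10)
S(g) = 1/(-3 + g) (S(g) = 1/(g - 3) = 1/(-3 + g))
(21349/(C + S(7)))*(-1) = (21349/(-10 + 1/(-3 + 7)))*(-1) = (21349/(-10 + 1/4))*(-1) = (21349/(-39/4))*(-1) = (21349*(-4/39))*(-1) = -85396/39*(-1) = 85396/39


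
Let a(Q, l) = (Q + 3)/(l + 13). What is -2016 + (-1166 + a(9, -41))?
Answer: -22277/7 ≈ -3182.4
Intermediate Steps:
a(Q, l) = (3 + Q)/(13 + l)
-2016 + (-1166 + a(9, -41)) = -2016 + (-1166 + (3 + 9)/(13 - 41)) = -2016 + (-1166 + 12/(-28)) = -2016 + (-1166 - 1/28*12) = -2016 + (-1166 - 3/7) = -2016 - 8165/7 = -22277/7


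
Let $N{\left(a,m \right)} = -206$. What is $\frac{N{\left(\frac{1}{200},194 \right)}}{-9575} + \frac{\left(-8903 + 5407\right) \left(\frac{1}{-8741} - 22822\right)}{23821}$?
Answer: $\frac{6677714076430966}{1993700381575} \approx 3349.4$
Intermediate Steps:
$\frac{N{\left(\frac{1}{200},194 \right)}}{-9575} + \frac{\left(-8903 + 5407\right) \left(\frac{1}{-8741} - 22822\right)}{23821} = - \frac{206}{-9575} + \frac{\left(-8903 + 5407\right) \left(\frac{1}{-8741} - 22822\right)}{23821} = \left(-206\right) \left(- \frac{1}{9575}\right) + - 3496 \left(- \frac{1}{8741} - 22822\right) \frac{1}{23821} = \frac{206}{9575} + \left(-3496\right) \left(- \frac{199487103}{8741}\right) \frac{1}{23821} = \frac{206}{9575} + \frac{697406912088}{8741} \cdot \frac{1}{23821} = \frac{206}{9575} + \frac{697406912088}{208219361} = \frac{6677714076430966}{1993700381575}$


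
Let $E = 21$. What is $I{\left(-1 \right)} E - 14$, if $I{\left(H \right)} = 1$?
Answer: $7$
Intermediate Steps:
$I{\left(-1 \right)} E - 14 = 1 \cdot 21 - 14 = 21 - 14 = 7$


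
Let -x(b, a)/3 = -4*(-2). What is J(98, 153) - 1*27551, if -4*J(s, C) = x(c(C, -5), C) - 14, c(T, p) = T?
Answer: -55083/2 ≈ -27542.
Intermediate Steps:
x(b, a) = -24 (x(b, a) = -(-12)*(-2) = -3*8 = -24)
J(s, C) = 19/2 (J(s, C) = -(-24 - 14)/4 = -¼*(-38) = 19/2)
J(98, 153) - 1*27551 = 19/2 - 1*27551 = 19/2 - 27551 = -55083/2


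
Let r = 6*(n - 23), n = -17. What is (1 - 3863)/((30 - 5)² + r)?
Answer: -3862/385 ≈ -10.031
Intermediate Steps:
r = -240 (r = 6*(-17 - 23) = 6*(-40) = -240)
(1 - 3863)/((30 - 5)² + r) = (1 - 3863)/((30 - 5)² - 240) = -3862/(25² - 240) = -3862/(625 - 240) = -3862/385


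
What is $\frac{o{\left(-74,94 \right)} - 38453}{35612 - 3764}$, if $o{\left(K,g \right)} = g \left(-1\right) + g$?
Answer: $- \frac{38453}{31848} \approx -1.2074$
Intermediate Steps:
$o{\left(K,g \right)} = 0$ ($o{\left(K,g \right)} = - g + g = 0$)
$\frac{o{\left(-74,94 \right)} - 38453}{35612 - 3764} = \frac{0 - 38453}{35612 - 3764} = - \frac{38453}{31848}$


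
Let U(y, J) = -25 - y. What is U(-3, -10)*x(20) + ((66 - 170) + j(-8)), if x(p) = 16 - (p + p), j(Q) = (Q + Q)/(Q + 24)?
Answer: 423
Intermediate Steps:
j(Q) = 2*Q/(24 + Q) (j(Q) = (2*Q)/(24 + Q) = 2*Q/(24 + Q))
x(p) = 16 - 2*p
U(-3, -10)*x(20) + ((66 - 170) + j(-8)) = (-25 - 1*(-3))*(16 - 2*20) + ((66 - 170) + 2*(-8)/(24 - 8)) = (-25 + 3)*(16 - 40) + (-104 + 2*(-8)/16) = -22*(-24) + (-104 + 2*(-8)*(1/16)) = 528 + (-104 - 1) = 528 - 105 = 423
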